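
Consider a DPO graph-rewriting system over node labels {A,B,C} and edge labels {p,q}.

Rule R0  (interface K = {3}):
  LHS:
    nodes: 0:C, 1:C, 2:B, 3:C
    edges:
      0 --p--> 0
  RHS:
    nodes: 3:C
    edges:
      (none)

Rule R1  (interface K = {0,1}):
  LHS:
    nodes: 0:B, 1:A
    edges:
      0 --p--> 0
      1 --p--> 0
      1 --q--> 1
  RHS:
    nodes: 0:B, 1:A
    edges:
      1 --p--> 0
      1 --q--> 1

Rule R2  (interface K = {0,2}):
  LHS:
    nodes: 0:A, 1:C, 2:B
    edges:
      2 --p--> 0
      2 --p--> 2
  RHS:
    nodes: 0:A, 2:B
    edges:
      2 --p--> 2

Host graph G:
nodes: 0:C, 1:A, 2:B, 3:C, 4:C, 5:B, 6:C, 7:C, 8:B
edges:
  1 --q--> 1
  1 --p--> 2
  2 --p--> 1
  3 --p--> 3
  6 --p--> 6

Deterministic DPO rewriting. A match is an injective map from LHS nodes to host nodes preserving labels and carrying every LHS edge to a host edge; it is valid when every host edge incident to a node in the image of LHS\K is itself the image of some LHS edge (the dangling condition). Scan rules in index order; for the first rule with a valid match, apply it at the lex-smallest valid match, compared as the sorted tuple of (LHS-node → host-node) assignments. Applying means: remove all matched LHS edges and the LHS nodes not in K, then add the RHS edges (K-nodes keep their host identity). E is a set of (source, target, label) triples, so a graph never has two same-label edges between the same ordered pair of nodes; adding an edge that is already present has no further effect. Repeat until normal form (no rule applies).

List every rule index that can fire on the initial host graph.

Answer: [R0]

Rewrite trace:
R0: 36 valid matches — {0↦3, 1↦0, 2↦5, 3↦4}, {0↦3, 1↦0, 2↦5, 3↦6}, {0↦3, 1↦0, 2↦5, 3↦7} (+33 more)
R1: no valid match — LHS pattern not found
R2: no valid match — LHS pattern not found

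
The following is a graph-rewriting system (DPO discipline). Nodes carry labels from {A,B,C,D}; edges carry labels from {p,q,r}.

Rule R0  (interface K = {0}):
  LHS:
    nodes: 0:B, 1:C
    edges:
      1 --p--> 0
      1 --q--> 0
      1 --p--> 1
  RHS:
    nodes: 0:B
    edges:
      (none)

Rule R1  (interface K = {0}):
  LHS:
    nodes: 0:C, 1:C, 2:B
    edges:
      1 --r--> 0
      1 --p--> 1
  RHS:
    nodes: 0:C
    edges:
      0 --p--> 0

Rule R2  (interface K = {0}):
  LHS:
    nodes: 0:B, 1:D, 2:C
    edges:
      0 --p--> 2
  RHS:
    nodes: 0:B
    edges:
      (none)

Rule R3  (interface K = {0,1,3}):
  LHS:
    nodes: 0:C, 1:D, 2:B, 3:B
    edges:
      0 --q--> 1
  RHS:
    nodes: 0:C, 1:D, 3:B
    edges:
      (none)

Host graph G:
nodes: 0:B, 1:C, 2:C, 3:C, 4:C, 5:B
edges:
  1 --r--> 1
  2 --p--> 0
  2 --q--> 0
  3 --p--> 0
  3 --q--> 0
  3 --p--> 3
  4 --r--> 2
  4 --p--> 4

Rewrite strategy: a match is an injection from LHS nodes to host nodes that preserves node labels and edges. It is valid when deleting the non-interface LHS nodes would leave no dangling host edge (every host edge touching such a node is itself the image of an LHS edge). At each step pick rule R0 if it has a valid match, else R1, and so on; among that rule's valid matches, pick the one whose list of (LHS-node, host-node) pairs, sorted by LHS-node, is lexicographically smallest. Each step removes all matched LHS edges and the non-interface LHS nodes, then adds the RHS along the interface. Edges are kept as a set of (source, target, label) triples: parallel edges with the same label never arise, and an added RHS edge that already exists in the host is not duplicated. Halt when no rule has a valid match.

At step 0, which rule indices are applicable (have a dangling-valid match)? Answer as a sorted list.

R0: 1 valid match — {0↦0, 1↦3}
R1: 1 valid match — {0↦2, 1↦4, 2↦5}
R2: no valid match — LHS pattern not found
R3: no valid match — LHS pattern not found

Answer: [R0,R1]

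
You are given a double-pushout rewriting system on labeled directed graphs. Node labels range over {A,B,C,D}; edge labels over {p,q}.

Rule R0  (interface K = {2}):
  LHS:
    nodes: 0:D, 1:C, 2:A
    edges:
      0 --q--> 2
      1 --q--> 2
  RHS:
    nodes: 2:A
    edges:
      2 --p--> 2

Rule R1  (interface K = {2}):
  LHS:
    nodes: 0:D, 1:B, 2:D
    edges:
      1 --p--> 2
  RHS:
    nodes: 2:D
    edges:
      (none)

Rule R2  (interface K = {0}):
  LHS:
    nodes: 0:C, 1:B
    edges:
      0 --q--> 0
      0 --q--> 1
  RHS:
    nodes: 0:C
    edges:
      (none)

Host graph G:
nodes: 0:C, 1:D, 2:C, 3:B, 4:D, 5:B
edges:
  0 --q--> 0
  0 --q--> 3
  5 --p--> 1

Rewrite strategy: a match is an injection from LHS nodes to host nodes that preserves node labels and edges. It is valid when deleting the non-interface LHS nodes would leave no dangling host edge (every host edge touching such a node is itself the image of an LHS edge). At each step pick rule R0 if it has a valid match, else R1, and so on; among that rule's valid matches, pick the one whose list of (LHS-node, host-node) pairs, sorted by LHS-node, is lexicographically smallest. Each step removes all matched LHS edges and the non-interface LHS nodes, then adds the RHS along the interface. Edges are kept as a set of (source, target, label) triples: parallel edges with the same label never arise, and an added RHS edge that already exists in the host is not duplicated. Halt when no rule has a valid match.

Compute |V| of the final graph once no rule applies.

Answer: 3

Steps:
start.  V:6 E:3  edges: 0-q->0 0-q->3 5-p->1
1. fire R1 via {0↦4, 1↦5, 2↦1}  →  V:4 E:2  edges: 0-q->0 0-q->3
2. fire R2 via {0↦0, 1↦3}  →  V:3 E:0  edges: ∅
normal form: no rule applies after step 2
NF nodes: {0:C, 1:D, 2:C}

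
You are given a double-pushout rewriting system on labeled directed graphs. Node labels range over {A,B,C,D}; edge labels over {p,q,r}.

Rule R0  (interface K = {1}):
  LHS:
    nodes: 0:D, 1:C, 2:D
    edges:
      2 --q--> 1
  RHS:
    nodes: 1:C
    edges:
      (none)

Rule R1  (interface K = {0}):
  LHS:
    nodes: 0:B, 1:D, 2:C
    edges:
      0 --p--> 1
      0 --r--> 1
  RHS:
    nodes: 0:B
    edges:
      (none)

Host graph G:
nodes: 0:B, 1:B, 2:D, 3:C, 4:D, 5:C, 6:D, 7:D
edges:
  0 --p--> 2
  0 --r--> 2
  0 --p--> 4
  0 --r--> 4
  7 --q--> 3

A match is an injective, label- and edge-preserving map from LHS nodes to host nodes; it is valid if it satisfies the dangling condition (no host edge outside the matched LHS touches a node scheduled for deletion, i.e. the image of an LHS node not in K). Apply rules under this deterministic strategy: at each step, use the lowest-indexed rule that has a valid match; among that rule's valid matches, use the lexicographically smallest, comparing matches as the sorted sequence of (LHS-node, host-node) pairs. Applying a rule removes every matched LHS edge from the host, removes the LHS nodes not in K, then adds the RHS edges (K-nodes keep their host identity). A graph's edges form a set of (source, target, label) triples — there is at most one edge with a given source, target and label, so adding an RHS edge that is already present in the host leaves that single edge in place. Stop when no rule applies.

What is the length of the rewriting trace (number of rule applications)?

Answer: 3

Rewrite trace:
initial: |V|=8 |E|=5  E = 0-p->2 0-r->2 0-p->4 0-r->4 7-q->3
step 1: apply R0 at {0↦6, 1↦3, 2↦7}  → |V|=6 |E|=4  E = 0-p->2 0-r->2 0-p->4 0-r->4
step 2: apply R1 at {0↦0, 1↦2, 2↦3}  → |V|=4 |E|=2  E = 0-p->4 0-r->4
step 3: apply R1 at {0↦0, 1↦4, 2↦5}  → |V|=2 |E|=0  E = ∅
normal form: no rule applies after step 3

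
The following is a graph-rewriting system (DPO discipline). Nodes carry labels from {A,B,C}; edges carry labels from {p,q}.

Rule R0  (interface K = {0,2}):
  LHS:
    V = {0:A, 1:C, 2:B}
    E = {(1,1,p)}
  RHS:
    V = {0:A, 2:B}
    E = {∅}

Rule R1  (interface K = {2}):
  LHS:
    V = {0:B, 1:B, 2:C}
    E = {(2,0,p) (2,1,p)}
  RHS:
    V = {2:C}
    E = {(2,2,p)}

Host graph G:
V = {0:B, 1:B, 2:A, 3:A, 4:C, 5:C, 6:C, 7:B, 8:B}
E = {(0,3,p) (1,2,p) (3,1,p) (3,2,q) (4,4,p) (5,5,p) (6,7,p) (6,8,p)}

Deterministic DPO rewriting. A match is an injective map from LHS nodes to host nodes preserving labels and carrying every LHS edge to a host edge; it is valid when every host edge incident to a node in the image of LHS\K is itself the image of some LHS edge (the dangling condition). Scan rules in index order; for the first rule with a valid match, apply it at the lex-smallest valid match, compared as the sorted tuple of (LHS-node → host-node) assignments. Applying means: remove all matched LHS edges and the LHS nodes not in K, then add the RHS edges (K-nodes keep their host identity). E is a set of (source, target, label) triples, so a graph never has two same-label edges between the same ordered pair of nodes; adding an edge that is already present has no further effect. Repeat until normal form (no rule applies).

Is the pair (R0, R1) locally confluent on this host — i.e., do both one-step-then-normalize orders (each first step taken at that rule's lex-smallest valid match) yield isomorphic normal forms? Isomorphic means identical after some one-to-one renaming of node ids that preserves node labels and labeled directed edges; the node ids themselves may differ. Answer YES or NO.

branch R0-first: apply at {0↦2, 1↦4, 2↦0} → |E|=7, then 3 more step(s) → NF |V|=4 |E|=4 V={0:B, 1:B, 2:A, 3:A} E=0-p->3 1-p->2 3-p->1 3-q->2
branch R1-first: apply at {0↦7, 1↦8, 2↦6} → |E|=7, then 3 more step(s) → NF |V|=4 |E|=4 V={0:B, 1:B, 2:A, 3:A} E=0-p->3 1-p->2 3-p->1 3-q->2
graphs isomorphic (equal up to label-preserving node renaming)

Answer: YES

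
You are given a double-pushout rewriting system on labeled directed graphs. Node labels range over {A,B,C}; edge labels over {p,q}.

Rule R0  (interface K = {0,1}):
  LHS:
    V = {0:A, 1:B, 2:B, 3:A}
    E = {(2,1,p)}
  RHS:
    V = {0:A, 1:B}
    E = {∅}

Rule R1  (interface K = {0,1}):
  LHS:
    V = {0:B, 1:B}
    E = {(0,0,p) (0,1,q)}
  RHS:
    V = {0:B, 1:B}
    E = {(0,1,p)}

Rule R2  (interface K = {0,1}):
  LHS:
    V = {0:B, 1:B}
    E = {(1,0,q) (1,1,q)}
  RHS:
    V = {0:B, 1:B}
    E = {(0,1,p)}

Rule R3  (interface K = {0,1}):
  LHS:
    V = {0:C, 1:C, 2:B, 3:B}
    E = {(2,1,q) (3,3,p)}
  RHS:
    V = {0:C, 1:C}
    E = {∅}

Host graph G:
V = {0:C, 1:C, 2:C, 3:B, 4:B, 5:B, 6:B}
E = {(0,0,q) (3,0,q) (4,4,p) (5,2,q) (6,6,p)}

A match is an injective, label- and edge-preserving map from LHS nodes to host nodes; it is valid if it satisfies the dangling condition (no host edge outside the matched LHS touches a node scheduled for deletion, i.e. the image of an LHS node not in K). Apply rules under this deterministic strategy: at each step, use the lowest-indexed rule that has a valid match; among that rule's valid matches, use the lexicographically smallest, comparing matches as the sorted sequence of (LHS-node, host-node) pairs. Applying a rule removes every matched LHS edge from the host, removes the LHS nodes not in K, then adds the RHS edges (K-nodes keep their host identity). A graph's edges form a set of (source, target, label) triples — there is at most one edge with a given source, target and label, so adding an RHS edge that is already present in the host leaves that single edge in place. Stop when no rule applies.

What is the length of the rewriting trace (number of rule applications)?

Answer: 2

Steps:
initial: |V|=7 |E|=5  E = 0-q->0 3-q->0 4-p->4 5-q->2 6-p->6
step 1: apply R3 at {0↦0, 1↦2, 2↦5, 3↦4}  → |V|=5 |E|=3  E = 0-q->0 3-q->0 6-p->6
step 2: apply R3 at {0↦1, 1↦0, 2↦3, 3↦6}  → |V|=3 |E|=1  E = 0-q->0
final graph: no rule applies after step 2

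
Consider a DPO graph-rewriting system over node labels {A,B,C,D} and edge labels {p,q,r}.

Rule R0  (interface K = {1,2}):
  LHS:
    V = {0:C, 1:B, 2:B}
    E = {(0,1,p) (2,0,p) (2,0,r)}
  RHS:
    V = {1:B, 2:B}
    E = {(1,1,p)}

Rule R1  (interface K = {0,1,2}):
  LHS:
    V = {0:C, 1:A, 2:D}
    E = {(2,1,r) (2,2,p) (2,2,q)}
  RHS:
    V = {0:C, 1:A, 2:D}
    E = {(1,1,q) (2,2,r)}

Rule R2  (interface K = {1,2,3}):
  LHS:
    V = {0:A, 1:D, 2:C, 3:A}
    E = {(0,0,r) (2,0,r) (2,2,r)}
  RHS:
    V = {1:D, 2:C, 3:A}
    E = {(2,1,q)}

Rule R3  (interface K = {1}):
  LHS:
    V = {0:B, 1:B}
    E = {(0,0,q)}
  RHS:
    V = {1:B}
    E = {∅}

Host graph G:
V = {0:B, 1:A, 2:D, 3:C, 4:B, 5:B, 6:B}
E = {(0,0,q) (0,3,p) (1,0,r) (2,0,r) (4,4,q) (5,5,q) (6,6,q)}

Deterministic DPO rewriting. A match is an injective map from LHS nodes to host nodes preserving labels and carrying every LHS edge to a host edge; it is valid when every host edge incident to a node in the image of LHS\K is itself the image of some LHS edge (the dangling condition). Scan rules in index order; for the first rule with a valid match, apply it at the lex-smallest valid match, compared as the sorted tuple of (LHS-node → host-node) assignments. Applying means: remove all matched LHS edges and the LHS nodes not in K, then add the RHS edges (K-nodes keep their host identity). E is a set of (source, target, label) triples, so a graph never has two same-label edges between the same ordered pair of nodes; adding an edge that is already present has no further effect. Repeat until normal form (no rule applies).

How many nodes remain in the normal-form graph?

start.  V:7 E:7  edges: 0-q->0 0-p->3 1-r->0 2-r->0 4-q->4 5-q->5 6-q->6
1. fire R3 via {0↦4, 1↦0}  →  V:6 E:6  edges: 0-q->0 0-p->3 1-r->0 2-r->0 5-q->5 6-q->6
2. fire R3 via {0↦5, 1↦0}  →  V:5 E:5  edges: 0-q->0 0-p->3 1-r->0 2-r->0 6-q->6
3. fire R3 via {0↦6, 1↦0}  →  V:4 E:4  edges: 0-q->0 0-p->3 1-r->0 2-r->0
normal form: no rule applies after step 3
NF nodes: {0:B, 1:A, 2:D, 3:C}

Answer: 4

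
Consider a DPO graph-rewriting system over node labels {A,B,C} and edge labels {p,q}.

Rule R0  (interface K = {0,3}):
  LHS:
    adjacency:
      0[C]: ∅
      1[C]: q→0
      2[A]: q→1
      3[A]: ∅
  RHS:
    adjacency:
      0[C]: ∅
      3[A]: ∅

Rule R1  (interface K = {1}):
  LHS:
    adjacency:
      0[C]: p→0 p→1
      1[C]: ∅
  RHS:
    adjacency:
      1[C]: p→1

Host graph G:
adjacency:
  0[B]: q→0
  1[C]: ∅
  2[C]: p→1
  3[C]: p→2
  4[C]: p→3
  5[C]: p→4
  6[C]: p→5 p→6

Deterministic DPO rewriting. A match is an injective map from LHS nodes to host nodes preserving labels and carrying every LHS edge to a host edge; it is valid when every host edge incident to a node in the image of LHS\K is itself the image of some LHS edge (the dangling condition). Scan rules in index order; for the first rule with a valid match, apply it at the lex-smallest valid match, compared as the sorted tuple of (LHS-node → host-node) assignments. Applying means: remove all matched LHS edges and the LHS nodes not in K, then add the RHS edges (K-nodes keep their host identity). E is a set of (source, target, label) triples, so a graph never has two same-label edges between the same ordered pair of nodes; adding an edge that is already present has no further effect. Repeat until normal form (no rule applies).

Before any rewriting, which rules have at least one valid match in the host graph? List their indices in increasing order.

Answer: [R1]

Derivation:
R0: no valid match — LHS pattern not found
R1: 1 valid match — {0↦6, 1↦5}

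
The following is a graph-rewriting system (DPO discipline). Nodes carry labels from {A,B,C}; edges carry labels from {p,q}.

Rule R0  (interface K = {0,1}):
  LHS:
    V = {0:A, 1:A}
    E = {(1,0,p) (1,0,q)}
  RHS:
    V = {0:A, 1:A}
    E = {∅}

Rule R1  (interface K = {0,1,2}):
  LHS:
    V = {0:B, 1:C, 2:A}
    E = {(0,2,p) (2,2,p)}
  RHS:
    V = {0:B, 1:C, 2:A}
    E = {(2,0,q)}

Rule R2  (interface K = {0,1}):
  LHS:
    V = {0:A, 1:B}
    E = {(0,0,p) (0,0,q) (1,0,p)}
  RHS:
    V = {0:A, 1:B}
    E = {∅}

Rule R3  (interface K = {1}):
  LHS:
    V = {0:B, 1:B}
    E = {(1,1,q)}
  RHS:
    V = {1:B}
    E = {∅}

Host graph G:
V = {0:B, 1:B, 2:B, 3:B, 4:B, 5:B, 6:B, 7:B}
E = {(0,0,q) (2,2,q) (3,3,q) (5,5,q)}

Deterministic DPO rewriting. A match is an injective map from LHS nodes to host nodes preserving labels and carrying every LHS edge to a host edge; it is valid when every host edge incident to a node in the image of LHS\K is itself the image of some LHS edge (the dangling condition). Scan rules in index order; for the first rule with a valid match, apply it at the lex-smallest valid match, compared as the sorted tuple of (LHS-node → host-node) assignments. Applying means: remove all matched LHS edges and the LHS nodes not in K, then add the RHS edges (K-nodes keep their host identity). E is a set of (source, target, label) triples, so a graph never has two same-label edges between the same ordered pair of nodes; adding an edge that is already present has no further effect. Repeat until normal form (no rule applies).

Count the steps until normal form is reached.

[0] host  ⇒  8 nodes, 4 edges  {0-q->0 2-q->2 3-q->3 5-q->5}
[1] R3 @ {0↦1, 1↦0}  ⇒  7 nodes, 3 edges  {2-q->2 3-q->3 5-q->5}
[2] R3 @ {0↦0, 1↦2}  ⇒  6 nodes, 2 edges  {3-q->3 5-q->5}
[3] R3 @ {0↦2, 1↦3}  ⇒  5 nodes, 1 edges  {5-q->5}
[4] R3 @ {0↦3, 1↦5}  ⇒  4 nodes, 0 edges  {∅}
final graph: no rule applies after step 4

Answer: 4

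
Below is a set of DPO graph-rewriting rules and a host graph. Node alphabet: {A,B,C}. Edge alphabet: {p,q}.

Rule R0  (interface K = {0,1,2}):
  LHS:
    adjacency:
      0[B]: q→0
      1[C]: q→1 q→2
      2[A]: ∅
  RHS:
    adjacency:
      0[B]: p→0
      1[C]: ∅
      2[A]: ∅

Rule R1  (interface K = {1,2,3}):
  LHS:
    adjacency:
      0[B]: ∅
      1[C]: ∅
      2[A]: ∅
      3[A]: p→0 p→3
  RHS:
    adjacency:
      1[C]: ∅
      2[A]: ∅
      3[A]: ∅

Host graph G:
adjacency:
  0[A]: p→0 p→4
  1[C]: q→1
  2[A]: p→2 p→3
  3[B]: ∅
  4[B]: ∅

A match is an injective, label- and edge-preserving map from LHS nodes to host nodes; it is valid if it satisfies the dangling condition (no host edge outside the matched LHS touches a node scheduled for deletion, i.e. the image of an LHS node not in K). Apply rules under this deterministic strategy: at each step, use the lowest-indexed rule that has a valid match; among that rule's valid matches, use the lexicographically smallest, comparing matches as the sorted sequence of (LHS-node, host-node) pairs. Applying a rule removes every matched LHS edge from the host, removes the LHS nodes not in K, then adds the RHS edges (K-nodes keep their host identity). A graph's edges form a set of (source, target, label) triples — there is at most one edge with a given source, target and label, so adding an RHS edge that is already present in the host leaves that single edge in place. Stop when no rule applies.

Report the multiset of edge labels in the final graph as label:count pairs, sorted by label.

initial: |V|=5 |E|=5  E = 0-p->0 0-p->4 1-q->1 2-p->2 2-p->3
step 1: apply R1 at {0↦3, 1↦1, 2↦0, 3↦2}  → |V|=4 |E|=3  E = 0-p->0 0-p->4 1-q->1
step 2: apply R1 at {0↦4, 1↦1, 2↦2, 3↦0}  → |V|=3 |E|=1  E = 1-q->1
halt: no rule applies after step 2
NF edges: [(1, 1, 'q')]

Answer: q:1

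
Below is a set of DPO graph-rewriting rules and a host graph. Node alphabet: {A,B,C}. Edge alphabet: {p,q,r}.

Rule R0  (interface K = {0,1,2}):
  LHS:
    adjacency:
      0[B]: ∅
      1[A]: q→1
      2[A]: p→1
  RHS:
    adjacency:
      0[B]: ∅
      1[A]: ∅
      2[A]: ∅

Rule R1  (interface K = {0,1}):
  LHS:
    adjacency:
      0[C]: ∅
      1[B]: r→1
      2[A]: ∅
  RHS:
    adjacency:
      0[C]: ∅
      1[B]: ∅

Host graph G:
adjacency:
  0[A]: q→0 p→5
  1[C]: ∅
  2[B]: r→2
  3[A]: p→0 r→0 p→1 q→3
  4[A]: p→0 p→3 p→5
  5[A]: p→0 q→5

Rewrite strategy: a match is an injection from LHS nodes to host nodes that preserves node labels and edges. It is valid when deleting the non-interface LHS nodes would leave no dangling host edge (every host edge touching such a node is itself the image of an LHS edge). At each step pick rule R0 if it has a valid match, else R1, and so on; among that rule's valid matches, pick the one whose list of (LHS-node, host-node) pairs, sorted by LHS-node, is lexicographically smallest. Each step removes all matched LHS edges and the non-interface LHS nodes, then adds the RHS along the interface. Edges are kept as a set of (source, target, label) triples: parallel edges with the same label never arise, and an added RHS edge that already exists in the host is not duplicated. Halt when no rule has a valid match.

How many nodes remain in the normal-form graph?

start.  V:6 E:12  edges: 0-q->0 0-p->5 2-r->2 3-p->0 3-r->0 3-p->1 3-q->3 4-p->0 4-p->3 4-p->5 5-p->0 5-q->5
1. fire R0 via {0↦2, 1↦0, 2↦3}  →  V:6 E:10  edges: 0-p->5 2-r->2 3-r->0 3-p->1 3-q->3 4-p->0 4-p->3 4-p->5 5-p->0 5-q->5
2. fire R0 via {0↦2, 1↦3, 2↦4}  →  V:6 E:8  edges: 0-p->5 2-r->2 3-r->0 3-p->1 4-p->0 4-p->5 5-p->0 5-q->5
3. fire R0 via {0↦2, 1↦5, 2↦0}  →  V:6 E:6  edges: 2-r->2 3-r->0 3-p->1 4-p->0 4-p->5 5-p->0
halt: no rule applies after step 3
NF nodes: {0:A, 1:C, 2:B, 3:A, 4:A, 5:A}

Answer: 6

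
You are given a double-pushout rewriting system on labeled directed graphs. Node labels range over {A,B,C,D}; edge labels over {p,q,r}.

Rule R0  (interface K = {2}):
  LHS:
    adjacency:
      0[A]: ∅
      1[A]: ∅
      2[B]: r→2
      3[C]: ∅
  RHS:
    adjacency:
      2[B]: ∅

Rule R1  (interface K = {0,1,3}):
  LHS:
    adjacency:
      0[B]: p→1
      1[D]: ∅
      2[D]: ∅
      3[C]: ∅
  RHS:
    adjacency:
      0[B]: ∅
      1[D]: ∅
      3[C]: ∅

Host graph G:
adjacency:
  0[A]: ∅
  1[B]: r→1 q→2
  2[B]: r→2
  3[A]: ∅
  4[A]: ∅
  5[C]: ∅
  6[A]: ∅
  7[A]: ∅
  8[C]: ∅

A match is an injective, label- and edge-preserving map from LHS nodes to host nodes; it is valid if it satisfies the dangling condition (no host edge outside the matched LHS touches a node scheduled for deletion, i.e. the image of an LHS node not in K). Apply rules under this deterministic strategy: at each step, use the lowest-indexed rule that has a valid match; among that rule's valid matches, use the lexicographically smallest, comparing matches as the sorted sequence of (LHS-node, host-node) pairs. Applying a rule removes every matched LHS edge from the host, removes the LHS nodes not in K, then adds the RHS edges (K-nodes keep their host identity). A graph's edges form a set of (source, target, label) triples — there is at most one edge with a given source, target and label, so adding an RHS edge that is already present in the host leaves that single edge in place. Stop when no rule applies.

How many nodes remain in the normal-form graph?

initial: |V|=9 |E|=3  E = 1-r->1 1-q->2 2-r->2
step 1: apply R0 at {0↦0, 1↦3, 2↦1, 3↦5}  → |V|=6 |E|=2  E = 1-q->2 2-r->2
step 2: apply R0 at {0↦4, 1↦6, 2↦2, 3↦8}  → |V|=3 |E|=1  E = 1-q->2
final graph: no rule applies after step 2
NF nodes: {1:B, 2:B, 7:A}

Answer: 3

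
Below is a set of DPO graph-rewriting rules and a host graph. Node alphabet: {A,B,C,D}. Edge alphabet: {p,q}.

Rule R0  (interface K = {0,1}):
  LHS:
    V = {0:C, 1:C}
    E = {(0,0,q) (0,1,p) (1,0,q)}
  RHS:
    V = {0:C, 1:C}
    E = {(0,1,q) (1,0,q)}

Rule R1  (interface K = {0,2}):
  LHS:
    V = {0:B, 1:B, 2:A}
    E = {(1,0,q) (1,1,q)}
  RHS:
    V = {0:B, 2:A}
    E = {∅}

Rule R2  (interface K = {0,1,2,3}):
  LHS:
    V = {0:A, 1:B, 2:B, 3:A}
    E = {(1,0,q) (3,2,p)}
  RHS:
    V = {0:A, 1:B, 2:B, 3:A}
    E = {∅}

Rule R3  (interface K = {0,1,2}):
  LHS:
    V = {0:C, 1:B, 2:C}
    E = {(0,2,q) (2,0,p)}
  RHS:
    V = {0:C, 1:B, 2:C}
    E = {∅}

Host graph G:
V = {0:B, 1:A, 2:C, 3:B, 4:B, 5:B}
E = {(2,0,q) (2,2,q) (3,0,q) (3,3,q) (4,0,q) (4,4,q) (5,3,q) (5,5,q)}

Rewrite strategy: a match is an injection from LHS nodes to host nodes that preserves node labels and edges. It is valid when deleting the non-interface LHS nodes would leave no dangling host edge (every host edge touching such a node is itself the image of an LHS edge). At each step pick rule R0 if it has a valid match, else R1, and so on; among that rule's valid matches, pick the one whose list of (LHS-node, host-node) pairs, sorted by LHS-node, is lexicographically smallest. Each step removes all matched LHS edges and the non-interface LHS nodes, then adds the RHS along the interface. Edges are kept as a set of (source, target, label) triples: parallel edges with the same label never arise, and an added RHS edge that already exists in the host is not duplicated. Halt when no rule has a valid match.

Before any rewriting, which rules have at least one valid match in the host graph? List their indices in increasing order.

Answer: [R1]

Steps:
R0: no valid match — LHS pattern not found
R1: 2 valid matches — {0↦0, 1↦4, 2↦1}, {0↦3, 1↦5, 2↦1}
R2: no valid match — LHS pattern not found
R3: no valid match — LHS pattern not found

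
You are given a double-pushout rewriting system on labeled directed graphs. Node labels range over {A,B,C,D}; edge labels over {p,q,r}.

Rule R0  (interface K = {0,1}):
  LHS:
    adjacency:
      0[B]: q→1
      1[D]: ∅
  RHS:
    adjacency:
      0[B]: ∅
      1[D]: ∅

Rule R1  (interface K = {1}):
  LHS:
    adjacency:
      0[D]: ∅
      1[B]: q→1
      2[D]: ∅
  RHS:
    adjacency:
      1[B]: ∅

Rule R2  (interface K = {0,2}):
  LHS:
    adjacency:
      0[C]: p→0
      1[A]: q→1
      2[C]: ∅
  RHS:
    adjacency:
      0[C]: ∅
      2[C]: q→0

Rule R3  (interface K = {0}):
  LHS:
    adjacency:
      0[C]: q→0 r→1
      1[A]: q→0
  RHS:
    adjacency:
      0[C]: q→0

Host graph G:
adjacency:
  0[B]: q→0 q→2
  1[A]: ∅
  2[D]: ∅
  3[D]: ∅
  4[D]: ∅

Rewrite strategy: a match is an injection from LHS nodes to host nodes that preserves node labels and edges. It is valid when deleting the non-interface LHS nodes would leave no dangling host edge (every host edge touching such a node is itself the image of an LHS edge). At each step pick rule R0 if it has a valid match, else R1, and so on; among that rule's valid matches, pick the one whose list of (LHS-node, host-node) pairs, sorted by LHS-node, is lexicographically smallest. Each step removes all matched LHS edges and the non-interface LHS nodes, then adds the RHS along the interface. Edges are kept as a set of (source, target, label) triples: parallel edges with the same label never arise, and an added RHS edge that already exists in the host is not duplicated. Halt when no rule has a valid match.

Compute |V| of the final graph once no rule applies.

Answer: 3

Steps:
start.  V:5 E:2  edges: 0-q->0 0-q->2
1. fire R0 via {0↦0, 1↦2}  →  V:5 E:1  edges: 0-q->0
2. fire R1 via {0↦2, 1↦0, 2↦3}  →  V:3 E:0  edges: ∅
final graph: no rule applies after step 2
NF nodes: {0:B, 1:A, 4:D}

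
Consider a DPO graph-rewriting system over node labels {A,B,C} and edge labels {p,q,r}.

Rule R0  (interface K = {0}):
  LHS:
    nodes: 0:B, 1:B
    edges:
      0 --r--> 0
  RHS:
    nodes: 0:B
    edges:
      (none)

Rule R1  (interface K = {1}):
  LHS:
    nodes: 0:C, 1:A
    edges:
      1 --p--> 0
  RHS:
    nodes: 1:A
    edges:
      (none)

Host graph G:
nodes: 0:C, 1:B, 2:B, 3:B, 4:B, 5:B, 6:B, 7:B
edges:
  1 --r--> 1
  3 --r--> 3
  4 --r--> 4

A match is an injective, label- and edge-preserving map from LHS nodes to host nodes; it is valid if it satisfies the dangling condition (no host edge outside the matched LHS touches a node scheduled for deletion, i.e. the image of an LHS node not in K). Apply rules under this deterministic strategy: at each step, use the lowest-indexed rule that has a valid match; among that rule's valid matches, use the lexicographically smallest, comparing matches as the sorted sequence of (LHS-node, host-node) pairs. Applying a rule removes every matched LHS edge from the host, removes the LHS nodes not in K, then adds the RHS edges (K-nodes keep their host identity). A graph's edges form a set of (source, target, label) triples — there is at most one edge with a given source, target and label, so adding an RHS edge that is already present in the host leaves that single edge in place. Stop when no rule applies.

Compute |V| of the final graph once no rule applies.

start.  V:8 E:3  edges: 1-r->1 3-r->3 4-r->4
1. fire R0 via {0↦1, 1↦2}  →  V:7 E:2  edges: 3-r->3 4-r->4
2. fire R0 via {0↦3, 1↦1}  →  V:6 E:1  edges: 4-r->4
3. fire R0 via {0↦4, 1↦3}  →  V:5 E:0  edges: ∅
final graph: no rule applies after step 3
NF nodes: {0:C, 4:B, 5:B, 6:B, 7:B}

Answer: 5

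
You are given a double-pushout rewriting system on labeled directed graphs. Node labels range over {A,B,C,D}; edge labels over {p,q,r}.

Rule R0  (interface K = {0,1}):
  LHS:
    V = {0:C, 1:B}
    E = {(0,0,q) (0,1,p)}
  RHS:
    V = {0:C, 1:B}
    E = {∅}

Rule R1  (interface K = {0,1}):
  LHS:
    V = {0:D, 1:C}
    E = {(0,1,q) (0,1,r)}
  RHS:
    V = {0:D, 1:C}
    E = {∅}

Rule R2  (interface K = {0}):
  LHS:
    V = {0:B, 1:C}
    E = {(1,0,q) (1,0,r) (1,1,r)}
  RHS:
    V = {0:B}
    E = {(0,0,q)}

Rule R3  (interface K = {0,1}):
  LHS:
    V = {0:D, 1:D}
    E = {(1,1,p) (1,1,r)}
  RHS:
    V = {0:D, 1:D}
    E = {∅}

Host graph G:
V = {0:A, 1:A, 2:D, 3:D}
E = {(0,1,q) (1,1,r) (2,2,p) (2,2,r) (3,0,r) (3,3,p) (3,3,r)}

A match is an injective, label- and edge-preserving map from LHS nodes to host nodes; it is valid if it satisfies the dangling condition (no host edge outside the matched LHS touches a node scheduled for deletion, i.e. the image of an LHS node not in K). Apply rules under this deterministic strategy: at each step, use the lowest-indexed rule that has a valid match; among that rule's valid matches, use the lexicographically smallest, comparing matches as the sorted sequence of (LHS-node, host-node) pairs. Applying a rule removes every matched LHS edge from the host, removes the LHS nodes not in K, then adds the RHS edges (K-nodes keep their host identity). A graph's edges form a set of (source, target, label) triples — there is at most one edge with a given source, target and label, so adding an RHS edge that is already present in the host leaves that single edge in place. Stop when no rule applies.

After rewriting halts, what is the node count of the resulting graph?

start.  V:4 E:7  edges: 0-q->1 1-r->1 2-p->2 2-r->2 3-r->0 3-p->3 3-r->3
1. fire R3 via {0↦2, 1↦3}  →  V:4 E:5  edges: 0-q->1 1-r->1 2-p->2 2-r->2 3-r->0
2. fire R3 via {0↦3, 1↦2}  →  V:4 E:3  edges: 0-q->1 1-r->1 3-r->0
final graph: no rule applies after step 2
NF nodes: {0:A, 1:A, 2:D, 3:D}

Answer: 4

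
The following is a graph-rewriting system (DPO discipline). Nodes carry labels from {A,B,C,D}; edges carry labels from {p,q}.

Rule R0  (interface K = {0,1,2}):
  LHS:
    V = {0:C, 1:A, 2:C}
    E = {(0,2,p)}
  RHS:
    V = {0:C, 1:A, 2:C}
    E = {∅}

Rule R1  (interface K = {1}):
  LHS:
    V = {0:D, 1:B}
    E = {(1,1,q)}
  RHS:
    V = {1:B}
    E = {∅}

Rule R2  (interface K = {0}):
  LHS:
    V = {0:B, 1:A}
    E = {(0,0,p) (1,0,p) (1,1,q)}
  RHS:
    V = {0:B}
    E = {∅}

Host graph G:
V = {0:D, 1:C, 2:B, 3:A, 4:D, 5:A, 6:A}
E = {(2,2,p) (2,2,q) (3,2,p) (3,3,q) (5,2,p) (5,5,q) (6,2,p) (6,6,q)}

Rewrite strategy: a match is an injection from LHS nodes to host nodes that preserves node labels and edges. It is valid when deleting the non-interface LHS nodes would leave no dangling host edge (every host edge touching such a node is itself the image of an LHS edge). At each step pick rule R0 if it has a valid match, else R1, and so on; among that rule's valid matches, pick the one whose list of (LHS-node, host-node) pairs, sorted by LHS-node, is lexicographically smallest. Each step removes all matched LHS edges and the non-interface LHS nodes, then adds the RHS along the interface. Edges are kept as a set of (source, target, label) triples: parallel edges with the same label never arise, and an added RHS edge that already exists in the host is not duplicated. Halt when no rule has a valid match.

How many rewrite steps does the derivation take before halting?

Answer: 2

Rewrite trace:
initial: |V|=7 |E|=8  E = 2-p->2 2-q->2 3-p->2 3-q->3 5-p->2 5-q->5 6-p->2 6-q->6
step 1: apply R1 at {0↦0, 1↦2}  → |V|=6 |E|=7  E = 2-p->2 3-p->2 3-q->3 5-p->2 5-q->5 6-p->2 6-q->6
step 2: apply R2 at {0↦2, 1↦3}  → |V|=5 |E|=4  E = 5-p->2 5-q->5 6-p->2 6-q->6
normal form: no rule applies after step 2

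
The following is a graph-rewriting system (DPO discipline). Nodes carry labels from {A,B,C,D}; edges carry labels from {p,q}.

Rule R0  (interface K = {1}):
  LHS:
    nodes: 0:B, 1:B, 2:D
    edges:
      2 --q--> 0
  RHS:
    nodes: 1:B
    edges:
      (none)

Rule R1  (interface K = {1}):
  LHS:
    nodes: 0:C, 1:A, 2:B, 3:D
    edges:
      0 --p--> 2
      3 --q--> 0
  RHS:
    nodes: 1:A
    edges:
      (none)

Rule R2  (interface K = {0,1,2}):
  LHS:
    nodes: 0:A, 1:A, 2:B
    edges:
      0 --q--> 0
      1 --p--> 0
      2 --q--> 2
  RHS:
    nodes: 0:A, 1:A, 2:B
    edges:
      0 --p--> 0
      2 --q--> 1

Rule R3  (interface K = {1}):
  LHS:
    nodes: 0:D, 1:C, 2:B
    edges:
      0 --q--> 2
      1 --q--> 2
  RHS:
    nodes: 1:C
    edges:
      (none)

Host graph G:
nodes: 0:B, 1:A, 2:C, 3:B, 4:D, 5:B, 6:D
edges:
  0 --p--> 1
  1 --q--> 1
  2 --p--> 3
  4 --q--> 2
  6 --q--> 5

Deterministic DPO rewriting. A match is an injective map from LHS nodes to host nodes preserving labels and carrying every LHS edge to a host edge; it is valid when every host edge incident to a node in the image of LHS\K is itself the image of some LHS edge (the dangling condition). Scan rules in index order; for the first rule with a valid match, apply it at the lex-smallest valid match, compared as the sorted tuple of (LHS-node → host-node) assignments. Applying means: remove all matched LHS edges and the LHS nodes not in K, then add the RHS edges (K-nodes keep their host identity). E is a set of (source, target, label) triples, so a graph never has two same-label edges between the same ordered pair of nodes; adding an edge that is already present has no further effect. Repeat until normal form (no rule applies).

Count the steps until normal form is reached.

[0] host  ⇒  7 nodes, 5 edges  {0-p->1 1-q->1 2-p->3 4-q->2 6-q->5}
[1] R0 @ {0↦5, 1↦0, 2↦6}  ⇒  5 nodes, 4 edges  {0-p->1 1-q->1 2-p->3 4-q->2}
[2] R1 @ {0↦2, 1↦1, 2↦3, 3↦4}  ⇒  2 nodes, 2 edges  {0-p->1 1-q->1}
halt: no rule applies after step 2

Answer: 2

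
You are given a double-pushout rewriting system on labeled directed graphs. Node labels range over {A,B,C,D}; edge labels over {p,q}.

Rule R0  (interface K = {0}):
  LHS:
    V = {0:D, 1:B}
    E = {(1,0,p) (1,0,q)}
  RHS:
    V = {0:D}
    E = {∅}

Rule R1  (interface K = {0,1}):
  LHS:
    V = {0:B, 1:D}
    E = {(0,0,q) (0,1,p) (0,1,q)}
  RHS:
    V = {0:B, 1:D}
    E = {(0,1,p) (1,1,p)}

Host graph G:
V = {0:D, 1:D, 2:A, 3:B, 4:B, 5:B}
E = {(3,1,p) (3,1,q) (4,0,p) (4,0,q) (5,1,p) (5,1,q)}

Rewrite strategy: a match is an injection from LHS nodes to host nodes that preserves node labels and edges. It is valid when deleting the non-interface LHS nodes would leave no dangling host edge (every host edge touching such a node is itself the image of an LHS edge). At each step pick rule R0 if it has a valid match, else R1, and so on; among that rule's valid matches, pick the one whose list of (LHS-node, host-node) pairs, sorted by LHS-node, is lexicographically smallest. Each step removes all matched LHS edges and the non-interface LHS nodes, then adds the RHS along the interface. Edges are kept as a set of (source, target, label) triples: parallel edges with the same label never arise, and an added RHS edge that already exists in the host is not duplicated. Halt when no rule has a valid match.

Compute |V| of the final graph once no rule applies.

[0] host  ⇒  6 nodes, 6 edges  {3-p->1 3-q->1 4-p->0 4-q->0 5-p->1 5-q->1}
[1] R0 @ {0↦0, 1↦4}  ⇒  5 nodes, 4 edges  {3-p->1 3-q->1 5-p->1 5-q->1}
[2] R0 @ {0↦1, 1↦3}  ⇒  4 nodes, 2 edges  {5-p->1 5-q->1}
[3] R0 @ {0↦1, 1↦5}  ⇒  3 nodes, 0 edges  {∅}
halt: no rule applies after step 3
NF nodes: {0:D, 1:D, 2:A}

Answer: 3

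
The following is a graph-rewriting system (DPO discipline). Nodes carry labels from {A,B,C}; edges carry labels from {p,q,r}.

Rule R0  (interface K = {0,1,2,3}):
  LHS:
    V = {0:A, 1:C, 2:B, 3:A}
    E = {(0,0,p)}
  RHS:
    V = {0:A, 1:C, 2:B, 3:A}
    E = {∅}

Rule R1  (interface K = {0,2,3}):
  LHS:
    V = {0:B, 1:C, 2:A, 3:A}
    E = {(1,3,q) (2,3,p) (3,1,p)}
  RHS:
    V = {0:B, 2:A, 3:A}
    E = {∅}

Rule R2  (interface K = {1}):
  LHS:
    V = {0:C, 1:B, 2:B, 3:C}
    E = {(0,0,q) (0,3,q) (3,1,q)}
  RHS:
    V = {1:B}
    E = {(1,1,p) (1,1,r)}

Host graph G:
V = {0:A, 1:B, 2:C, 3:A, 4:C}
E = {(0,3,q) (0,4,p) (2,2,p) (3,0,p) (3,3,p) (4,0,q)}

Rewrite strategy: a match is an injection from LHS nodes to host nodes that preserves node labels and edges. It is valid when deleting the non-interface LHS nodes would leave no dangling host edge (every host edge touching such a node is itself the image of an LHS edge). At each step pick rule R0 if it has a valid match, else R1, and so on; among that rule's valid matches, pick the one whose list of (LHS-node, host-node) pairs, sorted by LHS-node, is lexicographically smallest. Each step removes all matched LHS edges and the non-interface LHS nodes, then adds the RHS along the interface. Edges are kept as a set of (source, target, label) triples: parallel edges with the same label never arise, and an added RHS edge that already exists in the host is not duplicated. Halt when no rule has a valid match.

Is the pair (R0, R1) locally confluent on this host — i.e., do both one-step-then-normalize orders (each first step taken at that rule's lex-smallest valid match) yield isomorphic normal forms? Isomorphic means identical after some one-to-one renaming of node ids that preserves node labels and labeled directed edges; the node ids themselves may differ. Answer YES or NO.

Answer: YES

Rewrite trace:
branch R0-first: apply at {0↦3, 1↦2, 2↦1, 3↦0} → |E|=5, then 1 more step(s) → NF |V|=4 |E|=2 V={0:A, 1:B, 2:C, 3:A} E=0-q->3 2-p->2
branch R1-first: apply at {0↦1, 1↦4, 2↦3, 3↦0} → |E|=3, then 1 more step(s) → NF |V|=4 |E|=2 V={0:A, 1:B, 2:C, 3:A} E=0-q->3 2-p->2
graphs isomorphic (equal up to label-preserving node renaming)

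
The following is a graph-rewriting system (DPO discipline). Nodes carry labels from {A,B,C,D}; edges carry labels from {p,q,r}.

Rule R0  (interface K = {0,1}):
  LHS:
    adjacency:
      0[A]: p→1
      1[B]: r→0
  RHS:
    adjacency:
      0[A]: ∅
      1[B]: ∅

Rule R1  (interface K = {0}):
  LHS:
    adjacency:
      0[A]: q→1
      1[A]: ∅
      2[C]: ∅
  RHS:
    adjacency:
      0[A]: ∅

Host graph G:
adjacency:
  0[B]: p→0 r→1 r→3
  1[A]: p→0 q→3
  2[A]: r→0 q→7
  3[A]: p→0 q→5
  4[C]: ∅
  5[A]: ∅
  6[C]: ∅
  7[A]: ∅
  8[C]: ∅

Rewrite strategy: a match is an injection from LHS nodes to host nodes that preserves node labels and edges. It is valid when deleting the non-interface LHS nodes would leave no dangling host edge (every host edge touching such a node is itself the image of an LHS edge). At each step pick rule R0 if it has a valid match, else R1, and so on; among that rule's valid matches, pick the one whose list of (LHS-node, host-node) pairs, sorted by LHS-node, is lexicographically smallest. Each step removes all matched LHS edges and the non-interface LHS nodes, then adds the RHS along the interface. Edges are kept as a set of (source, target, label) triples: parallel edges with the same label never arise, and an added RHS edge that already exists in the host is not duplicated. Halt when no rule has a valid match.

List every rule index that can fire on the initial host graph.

R0: 2 valid matches — {0↦1, 1↦0}, {0↦3, 1↦0}
R1: 6 valid matches — {0↦2, 1↦7, 2↦4}, {0↦2, 1↦7, 2↦6}, {0↦2, 1↦7, 2↦8} (+3 more)

Answer: [R0,R1]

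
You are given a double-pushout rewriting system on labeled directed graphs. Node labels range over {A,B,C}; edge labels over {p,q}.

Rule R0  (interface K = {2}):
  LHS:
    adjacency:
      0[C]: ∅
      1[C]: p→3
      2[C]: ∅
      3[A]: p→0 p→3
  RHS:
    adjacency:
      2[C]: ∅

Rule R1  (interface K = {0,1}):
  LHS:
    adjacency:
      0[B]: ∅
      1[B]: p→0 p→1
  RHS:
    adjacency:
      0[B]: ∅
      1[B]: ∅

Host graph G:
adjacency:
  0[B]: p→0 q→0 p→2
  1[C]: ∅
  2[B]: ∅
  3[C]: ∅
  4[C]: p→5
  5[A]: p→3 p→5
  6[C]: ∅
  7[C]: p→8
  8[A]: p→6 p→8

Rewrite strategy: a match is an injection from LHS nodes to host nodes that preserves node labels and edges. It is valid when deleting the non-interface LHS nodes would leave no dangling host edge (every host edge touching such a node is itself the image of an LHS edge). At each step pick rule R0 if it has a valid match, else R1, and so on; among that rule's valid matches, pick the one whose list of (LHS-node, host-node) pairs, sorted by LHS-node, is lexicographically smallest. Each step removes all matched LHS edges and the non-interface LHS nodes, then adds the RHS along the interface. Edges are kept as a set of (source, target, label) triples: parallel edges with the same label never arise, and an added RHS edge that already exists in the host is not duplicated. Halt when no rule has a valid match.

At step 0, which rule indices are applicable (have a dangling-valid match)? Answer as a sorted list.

R0: 6 valid matches — {0↦3, 1↦4, 2↦1, 3↦5}, {0↦3, 1↦4, 2↦6, 3↦5}, {0↦3, 1↦4, 2↦7, 3↦5} (+3 more)
R1: 1 valid match — {0↦2, 1↦0}

Answer: [R0,R1]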